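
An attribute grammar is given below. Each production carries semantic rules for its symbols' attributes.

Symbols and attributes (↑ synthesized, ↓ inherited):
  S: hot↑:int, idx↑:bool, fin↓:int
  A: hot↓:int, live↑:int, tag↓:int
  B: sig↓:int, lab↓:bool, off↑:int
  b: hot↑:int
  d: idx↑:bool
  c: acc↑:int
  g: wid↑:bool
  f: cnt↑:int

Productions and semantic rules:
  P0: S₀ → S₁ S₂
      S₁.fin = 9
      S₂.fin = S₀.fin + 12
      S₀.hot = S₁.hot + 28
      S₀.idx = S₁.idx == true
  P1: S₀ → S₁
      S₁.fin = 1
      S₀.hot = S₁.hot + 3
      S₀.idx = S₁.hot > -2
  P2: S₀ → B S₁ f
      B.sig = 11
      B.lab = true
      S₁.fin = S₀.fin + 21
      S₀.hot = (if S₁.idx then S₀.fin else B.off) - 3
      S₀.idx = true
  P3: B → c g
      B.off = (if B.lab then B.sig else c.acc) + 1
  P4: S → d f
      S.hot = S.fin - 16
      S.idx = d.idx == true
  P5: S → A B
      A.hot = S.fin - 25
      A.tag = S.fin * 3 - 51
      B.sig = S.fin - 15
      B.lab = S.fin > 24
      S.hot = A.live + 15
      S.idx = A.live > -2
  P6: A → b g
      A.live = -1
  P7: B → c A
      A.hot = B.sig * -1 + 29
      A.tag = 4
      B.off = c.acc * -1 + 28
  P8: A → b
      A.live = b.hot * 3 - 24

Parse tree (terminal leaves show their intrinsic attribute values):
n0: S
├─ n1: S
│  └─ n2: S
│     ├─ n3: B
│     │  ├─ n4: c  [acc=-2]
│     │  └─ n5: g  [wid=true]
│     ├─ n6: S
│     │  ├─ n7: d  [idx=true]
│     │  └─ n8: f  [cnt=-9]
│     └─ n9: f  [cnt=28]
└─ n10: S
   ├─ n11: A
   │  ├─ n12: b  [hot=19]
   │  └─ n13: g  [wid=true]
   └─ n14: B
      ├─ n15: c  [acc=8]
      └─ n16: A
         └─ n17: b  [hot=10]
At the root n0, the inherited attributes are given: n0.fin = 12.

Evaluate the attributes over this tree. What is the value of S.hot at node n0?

1. n0.fin = 12  [given at root]
2. n1.fin = 9  [9]
3. n2.fin = 1  [1]
4. n3.sig = 11  [11]
5. n3.lab = true  [true]
6. n4.acc = -2  [terminal]
7. n5.wid = true  [terminal]
8. n3.off = 12  [(if B.lab then B.sig else c.acc) + 1]
9. n6.fin = 22  [S₀.fin + 21]
10. n7.idx = true  [terminal]
11. n8.cnt = -9  [terminal]
12. n6.hot = 6  [S.fin - 16]
13. n6.idx = true  [d.idx == true]
14. n9.cnt = 28  [terminal]
15. n2.hot = -2  [(if S₁.idx then S₀.fin else B.off) - 3]
16. n2.idx = true  [true]
17. n1.hot = 1  [S₁.hot + 3]
18. n1.idx = false  [S₁.hot > -2]
19. n10.fin = 24  [S₀.fin + 12]
20. n11.hot = -1  [S.fin - 25]
21. n11.tag = 21  [S.fin * 3 - 51]
22. n12.hot = 19  [terminal]
23. n13.wid = true  [terminal]
24. n11.live = -1  [-1]
25. n14.sig = 9  [S.fin - 15]
26. n14.lab = false  [S.fin > 24]
27. n15.acc = 8  [terminal]
28. n16.hot = 20  [B.sig * -1 + 29]
29. n16.tag = 4  [4]
30. n17.hot = 10  [terminal]
31. n16.live = 6  [b.hot * 3 - 24]
32. n14.off = 20  [c.acc * -1 + 28]
33. n10.hot = 14  [A.live + 15]
34. n10.idx = true  [A.live > -2]
35. n0.hot = 29  [S₁.hot + 28]
36. n0.idx = false  [S₁.idx == true]

29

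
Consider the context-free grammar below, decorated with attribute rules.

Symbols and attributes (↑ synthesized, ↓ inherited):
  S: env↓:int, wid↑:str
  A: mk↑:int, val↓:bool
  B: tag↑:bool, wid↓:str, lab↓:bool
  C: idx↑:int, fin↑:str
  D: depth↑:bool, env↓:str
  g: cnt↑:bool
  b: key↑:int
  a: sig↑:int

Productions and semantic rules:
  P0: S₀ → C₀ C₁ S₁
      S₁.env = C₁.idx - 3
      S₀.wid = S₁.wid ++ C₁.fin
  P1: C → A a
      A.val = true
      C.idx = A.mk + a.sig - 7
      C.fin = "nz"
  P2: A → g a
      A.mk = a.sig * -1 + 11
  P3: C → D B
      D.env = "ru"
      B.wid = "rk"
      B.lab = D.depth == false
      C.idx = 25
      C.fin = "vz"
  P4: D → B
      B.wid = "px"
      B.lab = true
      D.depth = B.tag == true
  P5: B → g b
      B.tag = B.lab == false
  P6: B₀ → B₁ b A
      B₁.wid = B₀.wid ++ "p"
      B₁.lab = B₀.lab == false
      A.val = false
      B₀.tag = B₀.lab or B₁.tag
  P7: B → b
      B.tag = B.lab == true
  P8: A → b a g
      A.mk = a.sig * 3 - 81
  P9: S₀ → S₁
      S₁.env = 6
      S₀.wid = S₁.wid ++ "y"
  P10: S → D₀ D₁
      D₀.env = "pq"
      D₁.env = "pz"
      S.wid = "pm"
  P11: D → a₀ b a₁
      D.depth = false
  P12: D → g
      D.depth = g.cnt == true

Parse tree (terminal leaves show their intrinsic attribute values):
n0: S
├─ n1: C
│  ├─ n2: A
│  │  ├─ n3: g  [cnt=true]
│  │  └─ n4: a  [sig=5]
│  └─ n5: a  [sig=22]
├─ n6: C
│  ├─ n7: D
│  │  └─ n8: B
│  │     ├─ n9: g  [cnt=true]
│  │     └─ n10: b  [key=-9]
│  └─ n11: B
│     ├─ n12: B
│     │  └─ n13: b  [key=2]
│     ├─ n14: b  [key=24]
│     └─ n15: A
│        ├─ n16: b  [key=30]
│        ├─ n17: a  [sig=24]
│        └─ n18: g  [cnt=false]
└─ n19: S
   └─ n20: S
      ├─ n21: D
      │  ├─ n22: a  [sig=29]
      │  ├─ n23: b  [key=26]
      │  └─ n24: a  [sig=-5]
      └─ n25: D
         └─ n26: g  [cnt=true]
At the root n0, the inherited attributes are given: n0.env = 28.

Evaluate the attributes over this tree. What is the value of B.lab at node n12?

1. n0.env = 28  [given at root]
2. n2.val = true  [true]
3. n3.cnt = true  [terminal]
4. n4.sig = 5  [terminal]
5. n2.mk = 6  [a.sig * -1 + 11]
6. n5.sig = 22  [terminal]
7. n1.idx = 21  [A.mk + a.sig - 7]
8. n1.fin = "nz"  ["nz"]
9. n7.env = "ru"  ["ru"]
10. n8.wid = "px"  ["px"]
11. n8.lab = true  [true]
12. n9.cnt = true  [terminal]
13. n10.key = -9  [terminal]
14. n8.tag = false  [B.lab == false]
15. n7.depth = false  [B.tag == true]
16. n11.wid = "rk"  ["rk"]
17. n11.lab = true  [D.depth == false]
18. n12.wid = "rkp"  [B₀.wid ++ "p"]
19. n12.lab = false  [B₀.lab == false]
20. n13.key = 2  [terminal]
21. n12.tag = false  [B.lab == true]
22. n14.key = 24  [terminal]
23. n15.val = false  [false]
24. n16.key = 30  [terminal]
25. n17.sig = 24  [terminal]
26. n18.cnt = false  [terminal]
27. n15.mk = -9  [a.sig * 3 - 81]
28. n11.tag = true  [B₀.lab or B₁.tag]
29. n6.idx = 25  [25]
30. n6.fin = "vz"  ["vz"]
31. n19.env = 22  [C₁.idx - 3]
32. n20.env = 6  [6]
33. n21.env = "pq"  ["pq"]
34. n22.sig = 29  [terminal]
35. n23.key = 26  [terminal]
36. n24.sig = -5  [terminal]
37. n21.depth = false  [false]
38. n25.env = "pz"  ["pz"]
39. n26.cnt = true  [terminal]
40. n25.depth = true  [g.cnt == true]
41. n20.wid = "pm"  ["pm"]
42. n19.wid = "pmy"  [S₁.wid ++ "y"]
43. n0.wid = "pmyvz"  [S₁.wid ++ C₁.fin]

false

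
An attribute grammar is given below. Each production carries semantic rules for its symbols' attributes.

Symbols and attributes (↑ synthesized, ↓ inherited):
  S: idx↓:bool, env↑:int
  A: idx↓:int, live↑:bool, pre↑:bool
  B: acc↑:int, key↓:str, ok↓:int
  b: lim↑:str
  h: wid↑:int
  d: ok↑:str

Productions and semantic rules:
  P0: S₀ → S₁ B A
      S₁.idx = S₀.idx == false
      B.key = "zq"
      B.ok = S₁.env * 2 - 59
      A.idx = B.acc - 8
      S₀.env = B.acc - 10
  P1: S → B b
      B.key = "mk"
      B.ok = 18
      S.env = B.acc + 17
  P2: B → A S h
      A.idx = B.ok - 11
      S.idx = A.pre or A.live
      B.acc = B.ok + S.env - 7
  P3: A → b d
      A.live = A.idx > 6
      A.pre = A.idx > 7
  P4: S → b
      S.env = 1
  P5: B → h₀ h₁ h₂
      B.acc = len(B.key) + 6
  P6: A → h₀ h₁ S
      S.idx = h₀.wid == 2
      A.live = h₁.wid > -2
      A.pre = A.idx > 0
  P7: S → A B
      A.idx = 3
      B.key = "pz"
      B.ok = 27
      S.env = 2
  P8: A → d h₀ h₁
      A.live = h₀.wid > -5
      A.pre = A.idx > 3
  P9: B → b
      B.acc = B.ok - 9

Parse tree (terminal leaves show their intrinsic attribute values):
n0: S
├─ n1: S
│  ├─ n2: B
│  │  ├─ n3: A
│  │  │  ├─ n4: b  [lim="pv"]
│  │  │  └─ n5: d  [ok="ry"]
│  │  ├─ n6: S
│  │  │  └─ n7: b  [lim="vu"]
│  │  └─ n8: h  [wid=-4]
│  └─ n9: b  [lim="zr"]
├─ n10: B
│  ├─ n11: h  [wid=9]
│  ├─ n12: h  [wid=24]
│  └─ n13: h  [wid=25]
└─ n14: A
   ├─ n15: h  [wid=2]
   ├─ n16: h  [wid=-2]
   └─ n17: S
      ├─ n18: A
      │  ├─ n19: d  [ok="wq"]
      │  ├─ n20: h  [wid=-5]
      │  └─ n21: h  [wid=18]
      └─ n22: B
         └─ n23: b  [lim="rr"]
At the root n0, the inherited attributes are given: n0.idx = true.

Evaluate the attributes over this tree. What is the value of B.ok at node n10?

1. n0.idx = true  [given at root]
2. n1.idx = false  [S₀.idx == false]
3. n2.key = "mk"  ["mk"]
4. n2.ok = 18  [18]
5. n3.idx = 7  [B.ok - 11]
6. n4.lim = "pv"  [terminal]
7. n5.ok = "ry"  [terminal]
8. n3.live = true  [A.idx > 6]
9. n3.pre = false  [A.idx > 7]
10. n6.idx = true  [A.pre or A.live]
11. n7.lim = "vu"  [terminal]
12. n6.env = 1  [1]
13. n8.wid = -4  [terminal]
14. n2.acc = 12  [B.ok + S.env - 7]
15. n9.lim = "zr"  [terminal]
16. n1.env = 29  [B.acc + 17]
17. n10.key = "zq"  ["zq"]
18. n10.ok = -1  [S₁.env * 2 - 59]
19. n11.wid = 9  [terminal]
20. n12.wid = 24  [terminal]
21. n13.wid = 25  [terminal]
22. n10.acc = 8  [len(B.key) + 6]
23. n14.idx = 0  [B.acc - 8]
24. n15.wid = 2  [terminal]
25. n16.wid = -2  [terminal]
26. n17.idx = true  [h₀.wid == 2]
27. n18.idx = 3  [3]
28. n19.ok = "wq"  [terminal]
29. n20.wid = -5  [terminal]
30. n21.wid = 18  [terminal]
31. n18.live = false  [h₀.wid > -5]
32. n18.pre = false  [A.idx > 3]
33. n22.key = "pz"  ["pz"]
34. n22.ok = 27  [27]
35. n23.lim = "rr"  [terminal]
36. n22.acc = 18  [B.ok - 9]
37. n17.env = 2  [2]
38. n14.live = false  [h₁.wid > -2]
39. n14.pre = false  [A.idx > 0]
40. n0.env = -2  [B.acc - 10]

-1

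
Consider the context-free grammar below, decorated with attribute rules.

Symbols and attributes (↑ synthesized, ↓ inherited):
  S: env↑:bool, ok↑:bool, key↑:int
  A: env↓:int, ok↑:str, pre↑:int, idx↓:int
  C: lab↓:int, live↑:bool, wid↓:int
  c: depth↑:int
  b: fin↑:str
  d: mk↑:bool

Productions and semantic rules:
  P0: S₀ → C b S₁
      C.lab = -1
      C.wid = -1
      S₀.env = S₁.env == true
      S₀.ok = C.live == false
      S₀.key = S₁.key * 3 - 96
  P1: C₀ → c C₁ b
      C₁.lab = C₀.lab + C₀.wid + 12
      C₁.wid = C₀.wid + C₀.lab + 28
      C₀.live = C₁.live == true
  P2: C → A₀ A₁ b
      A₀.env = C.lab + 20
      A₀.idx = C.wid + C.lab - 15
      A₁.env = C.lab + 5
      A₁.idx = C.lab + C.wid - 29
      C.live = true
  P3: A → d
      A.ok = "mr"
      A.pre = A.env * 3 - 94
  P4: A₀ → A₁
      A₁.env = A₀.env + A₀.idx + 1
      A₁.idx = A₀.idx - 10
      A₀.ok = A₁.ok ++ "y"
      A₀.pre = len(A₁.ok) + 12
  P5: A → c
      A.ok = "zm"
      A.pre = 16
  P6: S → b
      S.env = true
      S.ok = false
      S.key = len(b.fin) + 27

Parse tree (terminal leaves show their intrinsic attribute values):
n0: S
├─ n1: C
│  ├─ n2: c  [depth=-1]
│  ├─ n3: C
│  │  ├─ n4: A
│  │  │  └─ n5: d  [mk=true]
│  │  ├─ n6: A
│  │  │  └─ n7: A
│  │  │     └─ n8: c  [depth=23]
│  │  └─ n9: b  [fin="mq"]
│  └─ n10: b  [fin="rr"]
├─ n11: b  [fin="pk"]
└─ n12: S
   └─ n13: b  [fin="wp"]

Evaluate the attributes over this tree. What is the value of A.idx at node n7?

1. n1.lab = -1  [-1]
2. n1.wid = -1  [-1]
3. n2.depth = -1  [terminal]
4. n3.lab = 10  [C₀.lab + C₀.wid + 12]
5. n3.wid = 26  [C₀.wid + C₀.lab + 28]
6. n4.env = 30  [C.lab + 20]
7. n4.idx = 21  [C.wid + C.lab - 15]
8. n5.mk = true  [terminal]
9. n4.ok = "mr"  ["mr"]
10. n4.pre = -4  [A.env * 3 - 94]
11. n6.env = 15  [C.lab + 5]
12. n6.idx = 7  [C.lab + C.wid - 29]
13. n7.env = 23  [A₀.env + A₀.idx + 1]
14. n7.idx = -3  [A₀.idx - 10]
15. n8.depth = 23  [terminal]
16. n7.ok = "zm"  ["zm"]
17. n7.pre = 16  [16]
18. n6.ok = "zmy"  [A₁.ok ++ "y"]
19. n6.pre = 14  [len(A₁.ok) + 12]
20. n9.fin = "mq"  [terminal]
21. n3.live = true  [true]
22. n10.fin = "rr"  [terminal]
23. n1.live = true  [C₁.live == true]
24. n11.fin = "pk"  [terminal]
25. n13.fin = "wp"  [terminal]
26. n12.env = true  [true]
27. n12.ok = false  [false]
28. n12.key = 29  [len(b.fin) + 27]
29. n0.env = true  [S₁.env == true]
30. n0.ok = false  [C.live == false]
31. n0.key = -9  [S₁.key * 3 - 96]

-3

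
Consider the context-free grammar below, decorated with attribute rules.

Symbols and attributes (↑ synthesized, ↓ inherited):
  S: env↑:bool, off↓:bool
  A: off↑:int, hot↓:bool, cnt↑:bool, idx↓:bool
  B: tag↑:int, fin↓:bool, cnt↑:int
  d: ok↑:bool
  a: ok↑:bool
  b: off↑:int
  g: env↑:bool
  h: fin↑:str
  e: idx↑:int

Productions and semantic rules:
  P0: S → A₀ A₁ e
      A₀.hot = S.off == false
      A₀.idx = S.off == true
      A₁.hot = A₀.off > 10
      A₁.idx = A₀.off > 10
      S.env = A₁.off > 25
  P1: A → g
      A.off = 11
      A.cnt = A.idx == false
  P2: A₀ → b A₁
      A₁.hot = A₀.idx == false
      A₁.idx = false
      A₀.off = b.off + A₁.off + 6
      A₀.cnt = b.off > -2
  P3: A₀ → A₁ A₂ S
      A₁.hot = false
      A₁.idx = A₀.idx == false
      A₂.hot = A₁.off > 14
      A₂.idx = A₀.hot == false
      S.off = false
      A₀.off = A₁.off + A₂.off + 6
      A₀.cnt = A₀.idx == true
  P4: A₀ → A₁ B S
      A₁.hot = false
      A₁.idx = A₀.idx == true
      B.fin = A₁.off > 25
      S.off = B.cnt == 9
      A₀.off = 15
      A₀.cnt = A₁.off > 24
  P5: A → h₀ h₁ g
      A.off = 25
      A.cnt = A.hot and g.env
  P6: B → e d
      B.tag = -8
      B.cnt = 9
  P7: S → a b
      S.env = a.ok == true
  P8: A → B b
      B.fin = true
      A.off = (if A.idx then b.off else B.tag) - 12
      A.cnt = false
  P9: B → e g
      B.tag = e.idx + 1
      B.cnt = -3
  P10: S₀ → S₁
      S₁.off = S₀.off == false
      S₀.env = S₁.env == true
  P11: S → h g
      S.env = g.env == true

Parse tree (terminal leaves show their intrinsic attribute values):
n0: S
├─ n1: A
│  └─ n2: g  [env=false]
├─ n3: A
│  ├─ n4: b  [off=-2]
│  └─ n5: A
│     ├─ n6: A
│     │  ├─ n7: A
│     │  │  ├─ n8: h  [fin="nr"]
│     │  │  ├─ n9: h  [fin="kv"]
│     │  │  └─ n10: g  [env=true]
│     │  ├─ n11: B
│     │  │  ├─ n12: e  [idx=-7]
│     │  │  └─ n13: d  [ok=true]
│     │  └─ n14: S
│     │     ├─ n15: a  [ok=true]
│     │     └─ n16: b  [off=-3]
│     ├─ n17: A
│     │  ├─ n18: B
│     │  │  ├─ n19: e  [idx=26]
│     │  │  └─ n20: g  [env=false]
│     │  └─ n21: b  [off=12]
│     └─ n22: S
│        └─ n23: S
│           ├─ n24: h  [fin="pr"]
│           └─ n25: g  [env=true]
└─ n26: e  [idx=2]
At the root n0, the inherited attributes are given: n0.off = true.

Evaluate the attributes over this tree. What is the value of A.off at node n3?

25

1. n0.off = true  [given at root]
2. n1.hot = false  [S.off == false]
3. n1.idx = true  [S.off == true]
4. n2.env = false  [terminal]
5. n1.off = 11  [11]
6. n1.cnt = false  [A.idx == false]
7. n3.hot = true  [A₀.off > 10]
8. n3.idx = true  [A₀.off > 10]
9. n4.off = -2  [terminal]
10. n5.hot = false  [A₀.idx == false]
11. n5.idx = false  [false]
12. n6.hot = false  [false]
13. n6.idx = true  [A₀.idx == false]
14. n7.hot = false  [false]
15. n7.idx = true  [A₀.idx == true]
16. n8.fin = "nr"  [terminal]
17. n9.fin = "kv"  [terminal]
18. n10.env = true  [terminal]
19. n7.off = 25  [25]
20. n7.cnt = false  [A.hot and g.env]
21. n11.fin = false  [A₁.off > 25]
22. n12.idx = -7  [terminal]
23. n13.ok = true  [terminal]
24. n11.tag = -8  [-8]
25. n11.cnt = 9  [9]
26. n14.off = true  [B.cnt == 9]
27. n15.ok = true  [terminal]
28. n16.off = -3  [terminal]
29. n14.env = true  [a.ok == true]
30. n6.off = 15  [15]
31. n6.cnt = true  [A₁.off > 24]
32. n17.hot = true  [A₁.off > 14]
33. n17.idx = true  [A₀.hot == false]
34. n18.fin = true  [true]
35. n19.idx = 26  [terminal]
36. n20.env = false  [terminal]
37. n18.tag = 27  [e.idx + 1]
38. n18.cnt = -3  [-3]
39. n21.off = 12  [terminal]
40. n17.off = 0  [(if A.idx then b.off else B.tag) - 12]
41. n17.cnt = false  [false]
42. n22.off = false  [false]
43. n23.off = true  [S₀.off == false]
44. n24.fin = "pr"  [terminal]
45. n25.env = true  [terminal]
46. n23.env = true  [g.env == true]
47. n22.env = true  [S₁.env == true]
48. n5.off = 21  [A₁.off + A₂.off + 6]
49. n5.cnt = false  [A₀.idx == true]
50. n3.off = 25  [b.off + A₁.off + 6]
51. n3.cnt = false  [b.off > -2]
52. n26.idx = 2  [terminal]
53. n0.env = false  [A₁.off > 25]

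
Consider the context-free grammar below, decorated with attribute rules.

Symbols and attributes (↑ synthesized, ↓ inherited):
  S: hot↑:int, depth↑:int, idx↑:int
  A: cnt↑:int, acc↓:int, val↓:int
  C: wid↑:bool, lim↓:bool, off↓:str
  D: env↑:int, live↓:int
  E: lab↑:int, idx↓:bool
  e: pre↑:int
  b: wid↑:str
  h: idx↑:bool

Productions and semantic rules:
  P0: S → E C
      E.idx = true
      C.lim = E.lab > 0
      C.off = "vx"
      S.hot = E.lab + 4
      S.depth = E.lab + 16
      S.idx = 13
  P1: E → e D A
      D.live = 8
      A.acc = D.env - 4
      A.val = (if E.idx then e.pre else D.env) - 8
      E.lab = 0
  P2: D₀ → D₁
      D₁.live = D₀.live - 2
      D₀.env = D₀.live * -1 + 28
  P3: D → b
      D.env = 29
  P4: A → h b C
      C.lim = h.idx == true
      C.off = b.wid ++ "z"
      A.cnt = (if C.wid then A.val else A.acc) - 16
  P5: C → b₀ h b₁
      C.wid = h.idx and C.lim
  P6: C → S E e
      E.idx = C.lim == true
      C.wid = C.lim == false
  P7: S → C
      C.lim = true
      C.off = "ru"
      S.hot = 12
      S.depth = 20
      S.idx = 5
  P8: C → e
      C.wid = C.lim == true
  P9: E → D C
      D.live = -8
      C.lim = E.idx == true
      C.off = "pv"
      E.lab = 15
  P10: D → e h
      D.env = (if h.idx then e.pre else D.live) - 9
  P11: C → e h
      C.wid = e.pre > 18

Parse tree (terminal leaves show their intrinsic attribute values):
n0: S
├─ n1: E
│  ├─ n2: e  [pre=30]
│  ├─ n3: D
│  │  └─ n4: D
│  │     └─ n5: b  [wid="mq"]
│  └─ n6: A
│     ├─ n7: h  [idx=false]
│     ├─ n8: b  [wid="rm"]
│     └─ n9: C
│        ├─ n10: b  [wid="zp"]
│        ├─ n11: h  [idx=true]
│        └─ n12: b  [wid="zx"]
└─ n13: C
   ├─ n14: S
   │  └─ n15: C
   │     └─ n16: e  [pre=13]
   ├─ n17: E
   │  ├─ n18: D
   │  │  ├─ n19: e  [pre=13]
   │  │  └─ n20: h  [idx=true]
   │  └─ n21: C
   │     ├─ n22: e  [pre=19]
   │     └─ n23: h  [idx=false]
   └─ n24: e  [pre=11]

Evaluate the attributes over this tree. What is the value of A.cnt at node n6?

0

1. n1.idx = true  [true]
2. n2.pre = 30  [terminal]
3. n3.live = 8  [8]
4. n4.live = 6  [D₀.live - 2]
5. n5.wid = "mq"  [terminal]
6. n4.env = 29  [29]
7. n3.env = 20  [D₀.live * -1 + 28]
8. n6.acc = 16  [D.env - 4]
9. n6.val = 22  [(if E.idx then e.pre else D.env) - 8]
10. n7.idx = false  [terminal]
11. n8.wid = "rm"  [terminal]
12. n9.lim = false  [h.idx == true]
13. n9.off = "rmz"  [b.wid ++ "z"]
14. n10.wid = "zp"  [terminal]
15. n11.idx = true  [terminal]
16. n12.wid = "zx"  [terminal]
17. n9.wid = false  [h.idx and C.lim]
18. n6.cnt = 0  [(if C.wid then A.val else A.acc) - 16]
19. n1.lab = 0  [0]
20. n13.lim = false  [E.lab > 0]
21. n13.off = "vx"  ["vx"]
22. n15.lim = true  [true]
23. n15.off = "ru"  ["ru"]
24. n16.pre = 13  [terminal]
25. n15.wid = true  [C.lim == true]
26. n14.hot = 12  [12]
27. n14.depth = 20  [20]
28. n14.idx = 5  [5]
29. n17.idx = false  [C.lim == true]
30. n18.live = -8  [-8]
31. n19.pre = 13  [terminal]
32. n20.idx = true  [terminal]
33. n18.env = 4  [(if h.idx then e.pre else D.live) - 9]
34. n21.lim = false  [E.idx == true]
35. n21.off = "pv"  ["pv"]
36. n22.pre = 19  [terminal]
37. n23.idx = false  [terminal]
38. n21.wid = true  [e.pre > 18]
39. n17.lab = 15  [15]
40. n24.pre = 11  [terminal]
41. n13.wid = true  [C.lim == false]
42. n0.hot = 4  [E.lab + 4]
43. n0.depth = 16  [E.lab + 16]
44. n0.idx = 13  [13]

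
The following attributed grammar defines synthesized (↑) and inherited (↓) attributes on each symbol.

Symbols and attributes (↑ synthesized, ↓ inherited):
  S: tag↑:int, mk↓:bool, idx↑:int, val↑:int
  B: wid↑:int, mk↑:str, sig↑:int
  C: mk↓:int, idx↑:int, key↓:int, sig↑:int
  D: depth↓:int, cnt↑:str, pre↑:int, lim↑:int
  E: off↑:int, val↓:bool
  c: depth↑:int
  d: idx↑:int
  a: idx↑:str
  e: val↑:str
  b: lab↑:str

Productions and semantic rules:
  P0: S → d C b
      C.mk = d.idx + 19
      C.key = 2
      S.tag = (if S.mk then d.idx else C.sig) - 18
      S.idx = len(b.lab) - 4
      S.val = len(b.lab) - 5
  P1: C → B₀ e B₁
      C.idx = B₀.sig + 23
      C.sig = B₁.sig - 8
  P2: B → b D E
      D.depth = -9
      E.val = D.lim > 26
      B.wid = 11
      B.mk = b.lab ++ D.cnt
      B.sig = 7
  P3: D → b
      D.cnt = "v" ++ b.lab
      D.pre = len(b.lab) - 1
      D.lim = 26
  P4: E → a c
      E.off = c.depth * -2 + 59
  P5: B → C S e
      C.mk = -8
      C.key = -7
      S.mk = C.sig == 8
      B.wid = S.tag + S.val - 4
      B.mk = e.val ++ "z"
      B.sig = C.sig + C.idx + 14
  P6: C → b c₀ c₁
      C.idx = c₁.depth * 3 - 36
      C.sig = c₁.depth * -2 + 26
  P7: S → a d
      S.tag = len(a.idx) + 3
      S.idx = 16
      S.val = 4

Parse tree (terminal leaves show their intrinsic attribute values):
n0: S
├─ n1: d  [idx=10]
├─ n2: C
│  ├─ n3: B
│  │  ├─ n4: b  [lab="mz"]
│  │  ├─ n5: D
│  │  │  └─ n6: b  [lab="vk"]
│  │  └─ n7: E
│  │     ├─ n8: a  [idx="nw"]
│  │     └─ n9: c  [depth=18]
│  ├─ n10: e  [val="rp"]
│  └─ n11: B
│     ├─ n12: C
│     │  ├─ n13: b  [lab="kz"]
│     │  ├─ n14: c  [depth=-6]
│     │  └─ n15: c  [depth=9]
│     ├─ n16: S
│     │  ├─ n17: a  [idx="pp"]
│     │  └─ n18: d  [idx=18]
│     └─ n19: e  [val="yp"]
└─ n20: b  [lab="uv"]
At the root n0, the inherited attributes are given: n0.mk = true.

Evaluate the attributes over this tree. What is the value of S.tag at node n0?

-8

1. n0.mk = true  [given at root]
2. n1.idx = 10  [terminal]
3. n2.mk = 29  [d.idx + 19]
4. n2.key = 2  [2]
5. n4.lab = "mz"  [terminal]
6. n5.depth = -9  [-9]
7. n6.lab = "vk"  [terminal]
8. n5.cnt = "vvk"  ["v" ++ b.lab]
9. n5.pre = 1  [len(b.lab) - 1]
10. n5.lim = 26  [26]
11. n7.val = false  [D.lim > 26]
12. n8.idx = "nw"  [terminal]
13. n9.depth = 18  [terminal]
14. n7.off = 23  [c.depth * -2 + 59]
15. n3.wid = 11  [11]
16. n3.mk = "mzvvk"  [b.lab ++ D.cnt]
17. n3.sig = 7  [7]
18. n10.val = "rp"  [terminal]
19. n12.mk = -8  [-8]
20. n12.key = -7  [-7]
21. n13.lab = "kz"  [terminal]
22. n14.depth = -6  [terminal]
23. n15.depth = 9  [terminal]
24. n12.idx = -9  [c₁.depth * 3 - 36]
25. n12.sig = 8  [c₁.depth * -2 + 26]
26. n16.mk = true  [C.sig == 8]
27. n17.idx = "pp"  [terminal]
28. n18.idx = 18  [terminal]
29. n16.tag = 5  [len(a.idx) + 3]
30. n16.idx = 16  [16]
31. n16.val = 4  [4]
32. n19.val = "yp"  [terminal]
33. n11.wid = 5  [S.tag + S.val - 4]
34. n11.mk = "ypz"  [e.val ++ "z"]
35. n11.sig = 13  [C.sig + C.idx + 14]
36. n2.idx = 30  [B₀.sig + 23]
37. n2.sig = 5  [B₁.sig - 8]
38. n20.lab = "uv"  [terminal]
39. n0.tag = -8  [(if S.mk then d.idx else C.sig) - 18]
40. n0.idx = -2  [len(b.lab) - 4]
41. n0.val = -3  [len(b.lab) - 5]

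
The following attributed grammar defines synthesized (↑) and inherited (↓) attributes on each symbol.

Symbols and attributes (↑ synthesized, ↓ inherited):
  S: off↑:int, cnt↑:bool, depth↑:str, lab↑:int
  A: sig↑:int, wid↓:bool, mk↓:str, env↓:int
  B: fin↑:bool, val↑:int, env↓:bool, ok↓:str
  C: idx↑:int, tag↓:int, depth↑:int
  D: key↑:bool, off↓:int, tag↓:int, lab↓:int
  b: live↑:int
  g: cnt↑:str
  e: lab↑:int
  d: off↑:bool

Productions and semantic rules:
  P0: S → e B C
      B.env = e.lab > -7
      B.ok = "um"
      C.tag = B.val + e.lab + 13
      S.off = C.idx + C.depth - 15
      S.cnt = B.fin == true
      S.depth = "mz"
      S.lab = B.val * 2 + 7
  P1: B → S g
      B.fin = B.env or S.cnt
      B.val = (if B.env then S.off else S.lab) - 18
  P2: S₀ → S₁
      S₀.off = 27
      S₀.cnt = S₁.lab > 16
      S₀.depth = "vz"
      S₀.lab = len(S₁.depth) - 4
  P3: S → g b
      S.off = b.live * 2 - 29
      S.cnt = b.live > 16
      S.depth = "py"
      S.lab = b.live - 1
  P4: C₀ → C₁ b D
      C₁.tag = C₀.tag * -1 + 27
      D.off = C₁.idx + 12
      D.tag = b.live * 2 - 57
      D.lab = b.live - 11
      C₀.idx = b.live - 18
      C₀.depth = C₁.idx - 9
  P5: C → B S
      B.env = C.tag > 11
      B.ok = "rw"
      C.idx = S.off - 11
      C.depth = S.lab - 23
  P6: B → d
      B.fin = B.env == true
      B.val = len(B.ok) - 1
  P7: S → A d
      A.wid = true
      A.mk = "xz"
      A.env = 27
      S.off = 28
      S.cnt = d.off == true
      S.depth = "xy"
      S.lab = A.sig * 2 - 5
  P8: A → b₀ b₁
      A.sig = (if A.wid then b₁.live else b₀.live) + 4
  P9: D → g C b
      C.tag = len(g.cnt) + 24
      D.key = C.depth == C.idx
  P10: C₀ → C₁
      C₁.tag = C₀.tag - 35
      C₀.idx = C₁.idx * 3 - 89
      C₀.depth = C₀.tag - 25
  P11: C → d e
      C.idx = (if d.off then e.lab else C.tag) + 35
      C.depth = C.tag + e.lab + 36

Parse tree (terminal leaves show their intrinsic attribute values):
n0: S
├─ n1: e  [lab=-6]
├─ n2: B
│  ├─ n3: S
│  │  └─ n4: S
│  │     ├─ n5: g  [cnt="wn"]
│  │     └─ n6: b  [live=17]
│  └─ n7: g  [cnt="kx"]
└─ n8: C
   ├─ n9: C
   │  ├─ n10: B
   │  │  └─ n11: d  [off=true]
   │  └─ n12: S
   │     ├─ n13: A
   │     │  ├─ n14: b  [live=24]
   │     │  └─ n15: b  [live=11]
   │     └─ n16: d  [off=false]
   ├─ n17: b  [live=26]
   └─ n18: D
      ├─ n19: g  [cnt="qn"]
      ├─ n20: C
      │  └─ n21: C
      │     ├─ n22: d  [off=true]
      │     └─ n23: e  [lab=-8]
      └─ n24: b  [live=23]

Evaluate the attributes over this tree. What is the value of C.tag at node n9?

1. n1.lab = -6  [terminal]
2. n2.env = true  [e.lab > -7]
3. n2.ok = "um"  ["um"]
4. n5.cnt = "wn"  [terminal]
5. n6.live = 17  [terminal]
6. n4.off = 5  [b.live * 2 - 29]
7. n4.cnt = true  [b.live > 16]
8. n4.depth = "py"  ["py"]
9. n4.lab = 16  [b.live - 1]
10. n3.off = 27  [27]
11. n3.cnt = false  [S₁.lab > 16]
12. n3.depth = "vz"  ["vz"]
13. n3.lab = -2  [len(S₁.depth) - 4]
14. n7.cnt = "kx"  [terminal]
15. n2.fin = true  [B.env or S.cnt]
16. n2.val = 9  [(if B.env then S.off else S.lab) - 18]
17. n8.tag = 16  [B.val + e.lab + 13]
18. n9.tag = 11  [C₀.tag * -1 + 27]
19. n10.env = false  [C.tag > 11]
20. n10.ok = "rw"  ["rw"]
21. n11.off = true  [terminal]
22. n10.fin = false  [B.env == true]
23. n10.val = 1  [len(B.ok) - 1]
24. n13.wid = true  [true]
25. n13.mk = "xz"  ["xz"]
26. n13.env = 27  [27]
27. n14.live = 24  [terminal]
28. n15.live = 11  [terminal]
29. n13.sig = 15  [(if A.wid then b₁.live else b₀.live) + 4]
30. n16.off = false  [terminal]
31. n12.off = 28  [28]
32. n12.cnt = false  [d.off == true]
33. n12.depth = "xy"  ["xy"]
34. n12.lab = 25  [A.sig * 2 - 5]
35. n9.idx = 17  [S.off - 11]
36. n9.depth = 2  [S.lab - 23]
37. n17.live = 26  [terminal]
38. n18.off = 29  [C₁.idx + 12]
39. n18.tag = -5  [b.live * 2 - 57]
40. n18.lab = 15  [b.live - 11]
41. n19.cnt = "qn"  [terminal]
42. n20.tag = 26  [len(g.cnt) + 24]
43. n21.tag = -9  [C₀.tag - 35]
44. n22.off = true  [terminal]
45. n23.lab = -8  [terminal]
46. n21.idx = 27  [(if d.off then e.lab else C.tag) + 35]
47. n21.depth = 19  [C.tag + e.lab + 36]
48. n20.idx = -8  [C₁.idx * 3 - 89]
49. n20.depth = 1  [C₀.tag - 25]
50. n24.live = 23  [terminal]
51. n18.key = false  [C.depth == C.idx]
52. n8.idx = 8  [b.live - 18]
53. n8.depth = 8  [C₁.idx - 9]
54. n0.off = 1  [C.idx + C.depth - 15]
55. n0.cnt = true  [B.fin == true]
56. n0.depth = "mz"  ["mz"]
57. n0.lab = 25  [B.val * 2 + 7]

11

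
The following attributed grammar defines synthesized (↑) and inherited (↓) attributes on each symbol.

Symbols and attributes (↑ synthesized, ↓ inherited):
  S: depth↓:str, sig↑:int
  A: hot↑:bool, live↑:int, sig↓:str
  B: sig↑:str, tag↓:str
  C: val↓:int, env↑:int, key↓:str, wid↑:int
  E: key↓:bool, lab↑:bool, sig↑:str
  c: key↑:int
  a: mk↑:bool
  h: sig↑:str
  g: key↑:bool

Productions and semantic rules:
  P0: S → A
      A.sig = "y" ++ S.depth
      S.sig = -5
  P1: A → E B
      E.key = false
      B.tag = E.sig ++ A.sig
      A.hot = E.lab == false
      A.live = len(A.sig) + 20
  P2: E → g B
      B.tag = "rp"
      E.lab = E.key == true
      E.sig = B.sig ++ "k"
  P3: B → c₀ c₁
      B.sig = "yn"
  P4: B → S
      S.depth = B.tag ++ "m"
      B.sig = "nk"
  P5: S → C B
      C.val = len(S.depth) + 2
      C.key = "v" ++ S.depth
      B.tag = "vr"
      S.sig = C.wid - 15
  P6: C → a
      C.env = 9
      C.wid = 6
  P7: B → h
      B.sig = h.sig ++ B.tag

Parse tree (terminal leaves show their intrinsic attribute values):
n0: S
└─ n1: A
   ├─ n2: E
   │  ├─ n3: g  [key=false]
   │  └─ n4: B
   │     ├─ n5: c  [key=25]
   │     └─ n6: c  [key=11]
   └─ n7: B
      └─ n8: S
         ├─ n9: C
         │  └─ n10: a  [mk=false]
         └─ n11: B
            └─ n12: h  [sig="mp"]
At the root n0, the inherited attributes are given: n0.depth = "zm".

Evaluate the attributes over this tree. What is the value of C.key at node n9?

1. n0.depth = "zm"  [given at root]
2. n1.sig = "yzm"  ["y" ++ S.depth]
3. n2.key = false  [false]
4. n3.key = false  [terminal]
5. n4.tag = "rp"  ["rp"]
6. n5.key = 25  [terminal]
7. n6.key = 11  [terminal]
8. n4.sig = "yn"  ["yn"]
9. n2.lab = false  [E.key == true]
10. n2.sig = "ynk"  [B.sig ++ "k"]
11. n7.tag = "ynkyzm"  [E.sig ++ A.sig]
12. n8.depth = "ynkyzmm"  [B.tag ++ "m"]
13. n9.val = 9  [len(S.depth) + 2]
14. n9.key = "vynkyzmm"  ["v" ++ S.depth]
15. n10.mk = false  [terminal]
16. n9.env = 9  [9]
17. n9.wid = 6  [6]
18. n11.tag = "vr"  ["vr"]
19. n12.sig = "mp"  [terminal]
20. n11.sig = "mpvr"  [h.sig ++ B.tag]
21. n8.sig = -9  [C.wid - 15]
22. n7.sig = "nk"  ["nk"]
23. n1.hot = true  [E.lab == false]
24. n1.live = 23  [len(A.sig) + 20]
25. n0.sig = -5  [-5]

"vynkyzmm"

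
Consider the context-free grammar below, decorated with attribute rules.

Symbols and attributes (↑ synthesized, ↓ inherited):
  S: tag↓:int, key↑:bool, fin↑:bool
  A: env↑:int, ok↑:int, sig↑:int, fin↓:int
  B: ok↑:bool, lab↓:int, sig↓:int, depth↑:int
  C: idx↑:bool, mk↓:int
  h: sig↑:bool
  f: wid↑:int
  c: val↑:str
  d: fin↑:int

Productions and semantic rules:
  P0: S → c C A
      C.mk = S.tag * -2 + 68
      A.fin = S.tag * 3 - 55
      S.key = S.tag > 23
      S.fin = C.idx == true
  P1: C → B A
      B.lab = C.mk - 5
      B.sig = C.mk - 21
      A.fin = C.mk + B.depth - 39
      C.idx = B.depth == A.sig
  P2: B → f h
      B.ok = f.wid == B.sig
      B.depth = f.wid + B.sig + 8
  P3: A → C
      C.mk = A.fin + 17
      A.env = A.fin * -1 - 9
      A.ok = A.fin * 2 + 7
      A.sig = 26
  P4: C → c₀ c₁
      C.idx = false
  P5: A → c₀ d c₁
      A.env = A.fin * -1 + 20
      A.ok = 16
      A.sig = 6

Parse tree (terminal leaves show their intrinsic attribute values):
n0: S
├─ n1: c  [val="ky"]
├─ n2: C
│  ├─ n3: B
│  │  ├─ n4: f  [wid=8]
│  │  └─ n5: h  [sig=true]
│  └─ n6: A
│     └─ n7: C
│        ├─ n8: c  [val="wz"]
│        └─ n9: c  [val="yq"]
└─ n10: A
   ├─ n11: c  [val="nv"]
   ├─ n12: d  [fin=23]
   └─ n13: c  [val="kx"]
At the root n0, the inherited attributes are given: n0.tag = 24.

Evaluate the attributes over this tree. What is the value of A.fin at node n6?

1. n0.tag = 24  [given at root]
2. n1.val = "ky"  [terminal]
3. n2.mk = 20  [S.tag * -2 + 68]
4. n3.lab = 15  [C.mk - 5]
5. n3.sig = -1  [C.mk - 21]
6. n4.wid = 8  [terminal]
7. n5.sig = true  [terminal]
8. n3.ok = false  [f.wid == B.sig]
9. n3.depth = 15  [f.wid + B.sig + 8]
10. n6.fin = -4  [C.mk + B.depth - 39]
11. n7.mk = 13  [A.fin + 17]
12. n8.val = "wz"  [terminal]
13. n9.val = "yq"  [terminal]
14. n7.idx = false  [false]
15. n6.env = -5  [A.fin * -1 - 9]
16. n6.ok = -1  [A.fin * 2 + 7]
17. n6.sig = 26  [26]
18. n2.idx = false  [B.depth == A.sig]
19. n10.fin = 17  [S.tag * 3 - 55]
20. n11.val = "nv"  [terminal]
21. n12.fin = 23  [terminal]
22. n13.val = "kx"  [terminal]
23. n10.env = 3  [A.fin * -1 + 20]
24. n10.ok = 16  [16]
25. n10.sig = 6  [6]
26. n0.key = true  [S.tag > 23]
27. n0.fin = false  [C.idx == true]

-4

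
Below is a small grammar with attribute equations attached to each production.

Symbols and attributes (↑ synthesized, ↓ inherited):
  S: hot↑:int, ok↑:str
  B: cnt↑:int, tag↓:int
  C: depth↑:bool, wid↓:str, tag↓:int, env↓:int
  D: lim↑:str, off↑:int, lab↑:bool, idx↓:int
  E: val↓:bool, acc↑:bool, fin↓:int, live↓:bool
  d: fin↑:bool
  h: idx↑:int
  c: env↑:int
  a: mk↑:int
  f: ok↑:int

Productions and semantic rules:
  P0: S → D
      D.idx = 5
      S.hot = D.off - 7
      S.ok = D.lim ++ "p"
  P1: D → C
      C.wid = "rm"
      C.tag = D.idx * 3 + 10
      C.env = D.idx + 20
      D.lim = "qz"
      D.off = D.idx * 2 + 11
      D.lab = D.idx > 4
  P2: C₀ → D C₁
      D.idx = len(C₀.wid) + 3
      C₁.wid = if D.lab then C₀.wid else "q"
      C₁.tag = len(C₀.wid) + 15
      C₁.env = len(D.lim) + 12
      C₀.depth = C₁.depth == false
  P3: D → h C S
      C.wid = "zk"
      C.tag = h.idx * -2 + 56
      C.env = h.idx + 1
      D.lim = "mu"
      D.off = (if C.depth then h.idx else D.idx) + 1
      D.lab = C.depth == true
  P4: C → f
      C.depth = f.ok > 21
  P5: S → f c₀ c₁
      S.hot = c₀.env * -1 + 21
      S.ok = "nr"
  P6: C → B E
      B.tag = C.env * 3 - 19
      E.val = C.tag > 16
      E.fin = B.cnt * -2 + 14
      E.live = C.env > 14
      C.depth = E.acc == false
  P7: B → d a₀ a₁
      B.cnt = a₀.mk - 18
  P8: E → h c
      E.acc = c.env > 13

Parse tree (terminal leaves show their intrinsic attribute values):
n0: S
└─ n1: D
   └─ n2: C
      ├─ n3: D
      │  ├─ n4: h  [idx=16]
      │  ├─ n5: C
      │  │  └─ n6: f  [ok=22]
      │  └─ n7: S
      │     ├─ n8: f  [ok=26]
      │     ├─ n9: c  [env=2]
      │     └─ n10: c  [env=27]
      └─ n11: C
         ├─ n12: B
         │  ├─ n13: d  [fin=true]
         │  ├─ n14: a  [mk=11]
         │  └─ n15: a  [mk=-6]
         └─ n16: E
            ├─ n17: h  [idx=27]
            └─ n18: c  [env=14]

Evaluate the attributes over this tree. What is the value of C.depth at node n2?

true

1. n1.idx = 5  [5]
2. n2.wid = "rm"  ["rm"]
3. n2.tag = 25  [D.idx * 3 + 10]
4. n2.env = 25  [D.idx + 20]
5. n3.idx = 5  [len(C₀.wid) + 3]
6. n4.idx = 16  [terminal]
7. n5.wid = "zk"  ["zk"]
8. n5.tag = 24  [h.idx * -2 + 56]
9. n5.env = 17  [h.idx + 1]
10. n6.ok = 22  [terminal]
11. n5.depth = true  [f.ok > 21]
12. n8.ok = 26  [terminal]
13. n9.env = 2  [terminal]
14. n10.env = 27  [terminal]
15. n7.hot = 19  [c₀.env * -1 + 21]
16. n7.ok = "nr"  ["nr"]
17. n3.lim = "mu"  ["mu"]
18. n3.off = 17  [(if C.depth then h.idx else D.idx) + 1]
19. n3.lab = true  [C.depth == true]
20. n11.wid = "rm"  [if D.lab then C₀.wid else "q"]
21. n11.tag = 17  [len(C₀.wid) + 15]
22. n11.env = 14  [len(D.lim) + 12]
23. n12.tag = 23  [C.env * 3 - 19]
24. n13.fin = true  [terminal]
25. n14.mk = 11  [terminal]
26. n15.mk = -6  [terminal]
27. n12.cnt = -7  [a₀.mk - 18]
28. n16.val = true  [C.tag > 16]
29. n16.fin = 28  [B.cnt * -2 + 14]
30. n16.live = false  [C.env > 14]
31. n17.idx = 27  [terminal]
32. n18.env = 14  [terminal]
33. n16.acc = true  [c.env > 13]
34. n11.depth = false  [E.acc == false]
35. n2.depth = true  [C₁.depth == false]
36. n1.lim = "qz"  ["qz"]
37. n1.off = 21  [D.idx * 2 + 11]
38. n1.lab = true  [D.idx > 4]
39. n0.hot = 14  [D.off - 7]
40. n0.ok = "qzp"  [D.lim ++ "p"]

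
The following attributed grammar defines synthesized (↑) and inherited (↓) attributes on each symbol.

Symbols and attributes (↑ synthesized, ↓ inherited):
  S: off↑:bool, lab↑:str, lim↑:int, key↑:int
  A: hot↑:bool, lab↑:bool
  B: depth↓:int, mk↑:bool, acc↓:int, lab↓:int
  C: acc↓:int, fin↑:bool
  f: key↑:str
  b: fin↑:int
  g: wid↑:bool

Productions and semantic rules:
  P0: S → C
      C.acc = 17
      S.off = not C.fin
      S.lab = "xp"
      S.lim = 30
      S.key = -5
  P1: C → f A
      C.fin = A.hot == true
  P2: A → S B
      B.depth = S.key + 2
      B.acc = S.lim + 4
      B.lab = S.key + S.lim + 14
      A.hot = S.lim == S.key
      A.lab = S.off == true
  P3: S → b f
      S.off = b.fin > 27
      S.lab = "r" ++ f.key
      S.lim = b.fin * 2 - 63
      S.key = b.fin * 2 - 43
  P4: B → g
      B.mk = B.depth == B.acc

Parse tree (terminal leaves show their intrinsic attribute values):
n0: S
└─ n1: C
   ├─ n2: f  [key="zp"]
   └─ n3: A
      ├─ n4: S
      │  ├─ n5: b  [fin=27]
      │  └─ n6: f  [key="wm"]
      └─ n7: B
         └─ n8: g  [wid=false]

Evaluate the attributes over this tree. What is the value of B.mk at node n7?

false

1. n1.acc = 17  [17]
2. n2.key = "zp"  [terminal]
3. n5.fin = 27  [terminal]
4. n6.key = "wm"  [terminal]
5. n4.off = false  [b.fin > 27]
6. n4.lab = "rwm"  ["r" ++ f.key]
7. n4.lim = -9  [b.fin * 2 - 63]
8. n4.key = 11  [b.fin * 2 - 43]
9. n7.depth = 13  [S.key + 2]
10. n7.acc = -5  [S.lim + 4]
11. n7.lab = 16  [S.key + S.lim + 14]
12. n8.wid = false  [terminal]
13. n7.mk = false  [B.depth == B.acc]
14. n3.hot = false  [S.lim == S.key]
15. n3.lab = false  [S.off == true]
16. n1.fin = false  [A.hot == true]
17. n0.off = true  [not C.fin]
18. n0.lab = "xp"  ["xp"]
19. n0.lim = 30  [30]
20. n0.key = -5  [-5]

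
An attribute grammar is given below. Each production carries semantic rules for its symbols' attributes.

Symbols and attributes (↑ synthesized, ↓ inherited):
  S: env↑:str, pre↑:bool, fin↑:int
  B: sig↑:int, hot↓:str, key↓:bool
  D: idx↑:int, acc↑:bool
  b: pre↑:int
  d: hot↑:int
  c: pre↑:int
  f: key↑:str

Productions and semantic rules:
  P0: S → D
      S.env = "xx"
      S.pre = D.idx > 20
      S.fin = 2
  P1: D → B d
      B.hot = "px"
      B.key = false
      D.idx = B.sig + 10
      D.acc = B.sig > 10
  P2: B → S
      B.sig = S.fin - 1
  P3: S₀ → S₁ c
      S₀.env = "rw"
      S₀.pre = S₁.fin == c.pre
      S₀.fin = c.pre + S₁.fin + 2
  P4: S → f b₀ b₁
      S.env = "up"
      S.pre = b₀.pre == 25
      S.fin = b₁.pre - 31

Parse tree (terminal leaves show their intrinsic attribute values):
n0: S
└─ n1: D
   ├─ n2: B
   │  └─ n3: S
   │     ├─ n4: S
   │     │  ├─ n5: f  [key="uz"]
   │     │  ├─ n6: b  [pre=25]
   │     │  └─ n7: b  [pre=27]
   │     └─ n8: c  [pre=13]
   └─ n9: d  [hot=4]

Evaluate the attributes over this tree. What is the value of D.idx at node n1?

20

1. n2.hot = "px"  ["px"]
2. n2.key = false  [false]
3. n5.key = "uz"  [terminal]
4. n6.pre = 25  [terminal]
5. n7.pre = 27  [terminal]
6. n4.env = "up"  ["up"]
7. n4.pre = true  [b₀.pre == 25]
8. n4.fin = -4  [b₁.pre - 31]
9. n8.pre = 13  [terminal]
10. n3.env = "rw"  ["rw"]
11. n3.pre = false  [S₁.fin == c.pre]
12. n3.fin = 11  [c.pre + S₁.fin + 2]
13. n2.sig = 10  [S.fin - 1]
14. n9.hot = 4  [terminal]
15. n1.idx = 20  [B.sig + 10]
16. n1.acc = false  [B.sig > 10]
17. n0.env = "xx"  ["xx"]
18. n0.pre = false  [D.idx > 20]
19. n0.fin = 2  [2]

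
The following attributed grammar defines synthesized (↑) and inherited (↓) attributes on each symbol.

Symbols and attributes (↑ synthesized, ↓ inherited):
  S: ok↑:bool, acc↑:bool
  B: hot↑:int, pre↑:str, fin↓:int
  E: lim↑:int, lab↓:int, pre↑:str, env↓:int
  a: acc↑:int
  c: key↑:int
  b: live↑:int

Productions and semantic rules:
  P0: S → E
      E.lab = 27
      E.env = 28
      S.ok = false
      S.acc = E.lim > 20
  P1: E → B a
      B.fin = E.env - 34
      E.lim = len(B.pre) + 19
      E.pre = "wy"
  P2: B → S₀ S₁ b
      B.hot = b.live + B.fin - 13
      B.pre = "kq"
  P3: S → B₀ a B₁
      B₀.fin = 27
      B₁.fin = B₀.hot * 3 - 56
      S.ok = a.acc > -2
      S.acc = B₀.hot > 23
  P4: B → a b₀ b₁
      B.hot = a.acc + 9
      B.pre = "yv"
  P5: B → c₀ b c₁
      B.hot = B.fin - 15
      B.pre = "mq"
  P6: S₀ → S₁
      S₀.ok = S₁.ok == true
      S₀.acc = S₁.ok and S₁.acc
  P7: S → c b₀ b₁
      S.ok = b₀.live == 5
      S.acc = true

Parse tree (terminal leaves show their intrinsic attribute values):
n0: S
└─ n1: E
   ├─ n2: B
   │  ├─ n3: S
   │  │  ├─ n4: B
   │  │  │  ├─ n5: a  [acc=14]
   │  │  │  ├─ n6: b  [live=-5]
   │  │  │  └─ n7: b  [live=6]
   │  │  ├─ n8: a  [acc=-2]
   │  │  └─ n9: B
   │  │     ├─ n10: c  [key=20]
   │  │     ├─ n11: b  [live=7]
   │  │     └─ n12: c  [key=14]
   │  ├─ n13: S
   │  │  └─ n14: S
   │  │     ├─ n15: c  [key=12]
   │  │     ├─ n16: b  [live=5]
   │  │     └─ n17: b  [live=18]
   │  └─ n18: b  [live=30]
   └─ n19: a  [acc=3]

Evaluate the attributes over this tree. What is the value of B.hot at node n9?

1. n1.lab = 27  [27]
2. n1.env = 28  [28]
3. n2.fin = -6  [E.env - 34]
4. n4.fin = 27  [27]
5. n5.acc = 14  [terminal]
6. n6.live = -5  [terminal]
7. n7.live = 6  [terminal]
8. n4.hot = 23  [a.acc + 9]
9. n4.pre = "yv"  ["yv"]
10. n8.acc = -2  [terminal]
11. n9.fin = 13  [B₀.hot * 3 - 56]
12. n10.key = 20  [terminal]
13. n11.live = 7  [terminal]
14. n12.key = 14  [terminal]
15. n9.hot = -2  [B.fin - 15]
16. n9.pre = "mq"  ["mq"]
17. n3.ok = false  [a.acc > -2]
18. n3.acc = false  [B₀.hot > 23]
19. n15.key = 12  [terminal]
20. n16.live = 5  [terminal]
21. n17.live = 18  [terminal]
22. n14.ok = true  [b₀.live == 5]
23. n14.acc = true  [true]
24. n13.ok = true  [S₁.ok == true]
25. n13.acc = true  [S₁.ok and S₁.acc]
26. n18.live = 30  [terminal]
27. n2.hot = 11  [b.live + B.fin - 13]
28. n2.pre = "kq"  ["kq"]
29. n19.acc = 3  [terminal]
30. n1.lim = 21  [len(B.pre) + 19]
31. n1.pre = "wy"  ["wy"]
32. n0.ok = false  [false]
33. n0.acc = true  [E.lim > 20]

-2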